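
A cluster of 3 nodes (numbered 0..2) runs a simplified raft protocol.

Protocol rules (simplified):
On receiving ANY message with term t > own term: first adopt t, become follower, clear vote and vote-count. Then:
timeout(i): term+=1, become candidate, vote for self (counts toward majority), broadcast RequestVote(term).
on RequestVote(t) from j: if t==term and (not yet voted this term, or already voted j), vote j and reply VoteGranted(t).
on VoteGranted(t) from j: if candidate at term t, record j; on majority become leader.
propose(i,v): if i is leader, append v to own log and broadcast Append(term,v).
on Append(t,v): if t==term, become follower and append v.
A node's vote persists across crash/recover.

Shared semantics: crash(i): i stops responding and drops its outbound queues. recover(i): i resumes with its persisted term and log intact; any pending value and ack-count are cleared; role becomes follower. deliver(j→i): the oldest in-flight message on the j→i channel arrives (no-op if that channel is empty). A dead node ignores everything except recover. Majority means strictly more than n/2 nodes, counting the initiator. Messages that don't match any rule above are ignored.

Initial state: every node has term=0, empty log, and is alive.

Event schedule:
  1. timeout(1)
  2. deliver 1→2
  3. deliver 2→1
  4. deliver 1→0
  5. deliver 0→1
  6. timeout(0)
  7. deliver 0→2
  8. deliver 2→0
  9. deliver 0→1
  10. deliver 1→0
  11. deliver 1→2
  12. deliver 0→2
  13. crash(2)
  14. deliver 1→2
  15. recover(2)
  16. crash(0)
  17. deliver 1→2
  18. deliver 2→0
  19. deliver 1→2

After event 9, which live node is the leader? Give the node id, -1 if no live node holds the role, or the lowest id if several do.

0

1. timeout(1):  <1:cand t1 ->
2. deliver 1→2:  <2:foll t1 ->
3. deliver 2→1:  <1:lead t1 ->
4. deliver 1→0:  <0:foll t1 ->
5. deliver 0→1:  nop
6. timeout(0):  <0:cand t2 ->
7. deliver 0→2:  <2:foll t2 ->
8. deliver 2→0:  <0:lead t2 ->
9. deliver 0→1:  <1:foll t2 ->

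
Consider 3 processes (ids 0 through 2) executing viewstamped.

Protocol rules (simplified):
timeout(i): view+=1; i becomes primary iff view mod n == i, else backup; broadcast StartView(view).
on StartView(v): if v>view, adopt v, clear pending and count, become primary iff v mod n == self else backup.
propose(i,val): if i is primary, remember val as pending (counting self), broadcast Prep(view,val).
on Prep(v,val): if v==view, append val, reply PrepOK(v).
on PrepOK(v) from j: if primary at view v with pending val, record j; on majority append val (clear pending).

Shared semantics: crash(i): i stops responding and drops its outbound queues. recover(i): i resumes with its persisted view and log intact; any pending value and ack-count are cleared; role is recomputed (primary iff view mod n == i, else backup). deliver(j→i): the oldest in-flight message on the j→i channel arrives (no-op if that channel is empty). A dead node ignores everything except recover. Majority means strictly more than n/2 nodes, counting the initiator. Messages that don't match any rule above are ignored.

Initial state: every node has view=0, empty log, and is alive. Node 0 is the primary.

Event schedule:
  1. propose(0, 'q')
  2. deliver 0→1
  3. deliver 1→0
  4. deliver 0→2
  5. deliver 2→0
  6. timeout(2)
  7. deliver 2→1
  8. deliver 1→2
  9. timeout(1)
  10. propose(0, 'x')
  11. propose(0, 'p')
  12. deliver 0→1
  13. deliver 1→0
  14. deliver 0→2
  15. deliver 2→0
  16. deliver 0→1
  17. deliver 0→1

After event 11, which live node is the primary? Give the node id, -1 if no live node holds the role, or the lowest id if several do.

[1] propose(0,'q') → ∅
[2] deliver 0→1 → N1(back v0 [q])
[3] deliver 1→0 → N0(prim v0 [q])
[4] deliver 0→2 → N2(back v0 [q])
[5] deliver 2→0 → ∅
[6] timeout(2) → N2(back v1 [q])
[7] deliver 2→1 → N1(prim v1 [q])
[8] deliver 1→2 → ∅
[9] timeout(1) → N1(back v2 [q])
[10] propose(0,'x') → ∅
[11] propose(0,'p') → ∅

0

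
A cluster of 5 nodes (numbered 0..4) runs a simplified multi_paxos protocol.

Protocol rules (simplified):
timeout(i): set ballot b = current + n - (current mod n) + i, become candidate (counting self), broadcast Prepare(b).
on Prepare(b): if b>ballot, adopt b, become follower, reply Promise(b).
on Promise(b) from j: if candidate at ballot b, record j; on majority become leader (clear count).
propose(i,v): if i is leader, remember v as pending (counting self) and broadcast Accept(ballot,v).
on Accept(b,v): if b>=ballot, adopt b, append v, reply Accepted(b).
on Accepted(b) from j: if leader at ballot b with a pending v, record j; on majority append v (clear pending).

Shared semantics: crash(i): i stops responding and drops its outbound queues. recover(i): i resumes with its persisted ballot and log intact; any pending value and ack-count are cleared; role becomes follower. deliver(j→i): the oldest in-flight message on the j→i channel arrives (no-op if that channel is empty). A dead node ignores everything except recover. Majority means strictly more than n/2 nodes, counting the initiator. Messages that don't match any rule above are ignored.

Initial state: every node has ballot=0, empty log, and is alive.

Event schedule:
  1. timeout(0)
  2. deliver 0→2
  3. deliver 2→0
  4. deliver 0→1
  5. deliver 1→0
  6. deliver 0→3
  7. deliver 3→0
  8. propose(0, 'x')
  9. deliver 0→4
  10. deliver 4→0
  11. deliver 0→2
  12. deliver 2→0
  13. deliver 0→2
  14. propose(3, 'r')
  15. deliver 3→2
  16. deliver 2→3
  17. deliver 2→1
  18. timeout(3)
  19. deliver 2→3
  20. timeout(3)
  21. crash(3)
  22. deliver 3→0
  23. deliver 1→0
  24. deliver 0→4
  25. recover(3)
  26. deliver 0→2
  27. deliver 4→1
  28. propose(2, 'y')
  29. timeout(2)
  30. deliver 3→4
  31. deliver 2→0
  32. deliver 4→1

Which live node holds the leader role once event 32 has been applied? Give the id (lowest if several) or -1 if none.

[1] timeout(0) → N0(cand b5 [-])
[2] deliver 0→2 → N2(foll b5 [-])
[3] deliver 2→0 → ∅
[4] deliver 0→1 → N1(foll b5 [-])
[5] deliver 1→0 → N0(lead b5 [-])
[6] deliver 0→3 → N3(foll b5 [-])
[7] deliver 3→0 → ∅
[8] propose(0,'x') → ∅
[9] deliver 0→4 → N4(foll b5 [-])
[10] deliver 4→0 → ∅
[11] deliver 0→2 → N2(foll b5 [x])
[12] deliver 2→0 → ∅
[13] deliver 0→2 → ∅
[14] propose(3,'r') → ∅
[15] deliver 3→2 → ∅
[16] deliver 2→3 → ∅
[17] deliver 2→1 → ∅
[18] timeout(3) → N3(cand b13 [-])
[19] deliver 2→3 → ∅
[20] timeout(3) → N3(cand b18 [-])
[21] crash(3) → N3(✗cand b18 [-])
[22] deliver 3→0 → ∅
[23] deliver 1→0 → ∅
[24] deliver 0→4 → N4(foll b5 [x])
[25] recover(3) → N3(foll b18 [-])
[26] deliver 0→2 → ∅
[27] deliver 4→1 → ∅
[28] propose(2,'y') → ∅
[29] timeout(2) → N2(cand b12 [x])
[30] deliver 3→4 → ∅
[31] deliver 2→0 → N0(foll b12 [-])
[32] deliver 4→1 → ∅

-1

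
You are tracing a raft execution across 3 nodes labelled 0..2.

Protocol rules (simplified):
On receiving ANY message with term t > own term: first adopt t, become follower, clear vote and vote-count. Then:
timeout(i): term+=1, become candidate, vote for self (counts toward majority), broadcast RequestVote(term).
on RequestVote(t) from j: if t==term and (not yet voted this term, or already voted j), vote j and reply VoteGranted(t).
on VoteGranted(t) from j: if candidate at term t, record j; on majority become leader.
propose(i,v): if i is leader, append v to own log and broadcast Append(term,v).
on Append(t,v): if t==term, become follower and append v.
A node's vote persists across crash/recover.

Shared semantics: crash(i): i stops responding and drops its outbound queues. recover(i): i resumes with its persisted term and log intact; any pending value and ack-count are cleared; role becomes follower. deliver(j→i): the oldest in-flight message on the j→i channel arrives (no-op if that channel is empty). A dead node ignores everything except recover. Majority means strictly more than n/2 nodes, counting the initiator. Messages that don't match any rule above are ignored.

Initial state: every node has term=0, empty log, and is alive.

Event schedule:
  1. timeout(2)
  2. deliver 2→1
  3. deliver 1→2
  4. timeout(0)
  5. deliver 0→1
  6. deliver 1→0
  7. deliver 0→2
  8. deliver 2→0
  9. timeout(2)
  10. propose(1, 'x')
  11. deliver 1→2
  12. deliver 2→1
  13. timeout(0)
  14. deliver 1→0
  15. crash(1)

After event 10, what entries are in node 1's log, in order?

empty

e1 timeout(2): 2[cand,t=1,-]
e2 deliver 2→1: 1[foll,t=1,-]
e3 deliver 1→2: 2[lead,t=1,-]
e4 timeout(0): 0[cand,t=1,-]
e5 deliver 0→1: ·
e6 deliver 1→0: ·
e7 deliver 0→2: ·
e8 deliver 2→0: ·
e9 timeout(2): 2[cand,t=2,-]
e10 propose(1,'x'): ·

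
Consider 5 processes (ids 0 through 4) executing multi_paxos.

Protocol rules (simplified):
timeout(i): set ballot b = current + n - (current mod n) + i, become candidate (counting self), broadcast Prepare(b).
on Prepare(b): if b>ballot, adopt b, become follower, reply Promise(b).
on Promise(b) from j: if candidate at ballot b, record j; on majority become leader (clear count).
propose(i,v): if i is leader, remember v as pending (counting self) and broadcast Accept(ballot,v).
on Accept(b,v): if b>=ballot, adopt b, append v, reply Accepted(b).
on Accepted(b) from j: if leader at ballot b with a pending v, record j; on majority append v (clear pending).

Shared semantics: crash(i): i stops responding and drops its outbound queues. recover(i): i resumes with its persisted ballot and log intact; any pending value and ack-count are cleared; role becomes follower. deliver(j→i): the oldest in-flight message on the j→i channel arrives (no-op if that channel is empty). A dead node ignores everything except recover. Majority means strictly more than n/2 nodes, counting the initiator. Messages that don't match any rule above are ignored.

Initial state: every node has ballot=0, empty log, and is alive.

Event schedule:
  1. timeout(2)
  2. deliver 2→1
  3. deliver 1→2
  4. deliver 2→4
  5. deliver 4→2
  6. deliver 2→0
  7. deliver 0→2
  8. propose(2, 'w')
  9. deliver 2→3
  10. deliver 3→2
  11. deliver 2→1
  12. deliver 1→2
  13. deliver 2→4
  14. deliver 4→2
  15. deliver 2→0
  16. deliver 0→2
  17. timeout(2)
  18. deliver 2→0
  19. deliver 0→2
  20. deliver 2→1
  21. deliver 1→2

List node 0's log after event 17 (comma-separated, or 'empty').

w

after 1 — timeout(2): n2:cand/b7/[-]
after 2 — deliver 2→1: n1:foll/b7/[-]
after 3 — deliver 1→2: ·
after 4 — deliver 2→4: n4:foll/b7/[-]
after 5 — deliver 4→2: n2:lead/b7/[-]
after 6 — deliver 2→0: n0:foll/b7/[-]
after 7 — deliver 0→2: ·
after 8 — propose(2,'w'): ·
after 9 — deliver 2→3: n3:foll/b7/[-]
after 10 — deliver 3→2: ·
after 11 — deliver 2→1: n1:foll/b7/[w]
after 12 — deliver 1→2: ·
after 13 — deliver 2→4: n4:foll/b7/[w]
after 14 — deliver 4→2: n2:lead/b7/[w]
after 15 — deliver 2→0: n0:foll/b7/[w]
after 16 — deliver 0→2: ·
after 17 — timeout(2): n2:cand/b12/[w]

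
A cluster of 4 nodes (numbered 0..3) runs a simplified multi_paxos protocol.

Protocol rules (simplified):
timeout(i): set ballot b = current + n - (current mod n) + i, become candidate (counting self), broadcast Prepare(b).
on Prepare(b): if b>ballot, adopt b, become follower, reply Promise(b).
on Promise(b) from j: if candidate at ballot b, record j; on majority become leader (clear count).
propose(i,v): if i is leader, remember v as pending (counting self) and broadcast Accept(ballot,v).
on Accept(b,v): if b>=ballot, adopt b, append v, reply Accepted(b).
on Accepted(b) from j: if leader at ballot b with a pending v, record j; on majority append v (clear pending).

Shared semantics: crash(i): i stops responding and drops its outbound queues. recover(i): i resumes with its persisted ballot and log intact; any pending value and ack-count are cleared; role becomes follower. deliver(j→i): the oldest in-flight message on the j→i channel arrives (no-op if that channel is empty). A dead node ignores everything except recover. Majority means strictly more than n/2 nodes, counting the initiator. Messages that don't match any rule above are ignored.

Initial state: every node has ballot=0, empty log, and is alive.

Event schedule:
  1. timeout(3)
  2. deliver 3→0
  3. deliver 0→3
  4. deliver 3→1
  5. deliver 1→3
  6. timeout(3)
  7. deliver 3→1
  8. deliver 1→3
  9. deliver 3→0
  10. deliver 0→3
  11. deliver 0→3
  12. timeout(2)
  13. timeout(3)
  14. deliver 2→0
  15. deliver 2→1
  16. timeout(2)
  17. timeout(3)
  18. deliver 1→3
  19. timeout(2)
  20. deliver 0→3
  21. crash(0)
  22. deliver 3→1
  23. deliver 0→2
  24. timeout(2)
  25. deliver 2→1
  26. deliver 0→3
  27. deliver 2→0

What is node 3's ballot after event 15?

after 1 — timeout(3): n3:cand/b7/[-]
after 2 — deliver 3→0: n0:foll/b7/[-]
after 3 — deliver 0→3: ·
after 4 — deliver 3→1: n1:foll/b7/[-]
after 5 — deliver 1→3: n3:lead/b7/[-]
after 6 — timeout(3): n3:cand/b11/[-]
after 7 — deliver 3→1: n1:foll/b11/[-]
after 8 — deliver 1→3: ·
after 9 — deliver 3→0: n0:foll/b11/[-]
after 10 — deliver 0→3: n3:lead/b11/[-]
after 11 — deliver 0→3: ·
after 12 — timeout(2): n2:cand/b6/[-]
after 13 — timeout(3): n3:cand/b15/[-]
after 14 — deliver 2→0: ·
after 15 — deliver 2→1: ·

15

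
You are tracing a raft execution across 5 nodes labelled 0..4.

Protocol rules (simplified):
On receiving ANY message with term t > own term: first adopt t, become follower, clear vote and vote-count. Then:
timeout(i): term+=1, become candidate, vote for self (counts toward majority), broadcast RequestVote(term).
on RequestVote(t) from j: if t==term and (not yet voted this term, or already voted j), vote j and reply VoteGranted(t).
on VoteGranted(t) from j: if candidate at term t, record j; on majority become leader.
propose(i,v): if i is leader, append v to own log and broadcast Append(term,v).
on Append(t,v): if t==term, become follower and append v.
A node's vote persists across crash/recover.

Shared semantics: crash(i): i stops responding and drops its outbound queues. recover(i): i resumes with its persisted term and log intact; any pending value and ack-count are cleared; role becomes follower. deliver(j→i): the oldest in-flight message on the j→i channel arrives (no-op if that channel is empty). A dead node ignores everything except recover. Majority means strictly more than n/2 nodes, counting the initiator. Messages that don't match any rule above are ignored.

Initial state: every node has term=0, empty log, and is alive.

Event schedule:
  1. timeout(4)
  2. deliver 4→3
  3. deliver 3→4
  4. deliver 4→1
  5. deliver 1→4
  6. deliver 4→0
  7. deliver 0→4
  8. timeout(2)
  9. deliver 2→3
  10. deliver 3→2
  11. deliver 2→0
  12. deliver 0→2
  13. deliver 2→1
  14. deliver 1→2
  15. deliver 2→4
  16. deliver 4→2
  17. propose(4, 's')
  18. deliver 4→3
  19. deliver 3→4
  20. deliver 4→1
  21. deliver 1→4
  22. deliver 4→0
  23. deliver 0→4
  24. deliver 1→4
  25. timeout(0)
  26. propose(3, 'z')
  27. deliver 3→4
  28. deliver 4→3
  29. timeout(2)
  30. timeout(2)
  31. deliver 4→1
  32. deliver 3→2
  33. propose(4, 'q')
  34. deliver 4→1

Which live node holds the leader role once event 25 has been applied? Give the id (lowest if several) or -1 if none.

[1] timeout(4) → N4(cand t1 [-])
[2] deliver 4→3 → N3(foll t1 [-])
[3] deliver 3→4 → ∅
[4] deliver 4→1 → N1(foll t1 [-])
[5] deliver 1→4 → N4(lead t1 [-])
[6] deliver 4→0 → N0(foll t1 [-])
[7] deliver 0→4 → ∅
[8] timeout(2) → N2(cand t1 [-])
[9] deliver 2→3 → ∅
[10] deliver 3→2 → ∅
[11] deliver 2→0 → ∅
[12] deliver 0→2 → ∅
[13] deliver 2→1 → ∅
[14] deliver 1→2 → ∅
[15] deliver 2→4 → ∅
[16] deliver 4→2 → ∅
[17] propose(4,'s') → N4(lead t1 [s])
[18] deliver 4→3 → N3(foll t1 [s])
[19] deliver 3→4 → ∅
[20] deliver 4→1 → N1(foll t1 [s])
[21] deliver 1→4 → ∅
[22] deliver 4→0 → N0(foll t1 [s])
[23] deliver 0→4 → ∅
[24] deliver 1→4 → ∅
[25] timeout(0) → N0(cand t2 [s])

4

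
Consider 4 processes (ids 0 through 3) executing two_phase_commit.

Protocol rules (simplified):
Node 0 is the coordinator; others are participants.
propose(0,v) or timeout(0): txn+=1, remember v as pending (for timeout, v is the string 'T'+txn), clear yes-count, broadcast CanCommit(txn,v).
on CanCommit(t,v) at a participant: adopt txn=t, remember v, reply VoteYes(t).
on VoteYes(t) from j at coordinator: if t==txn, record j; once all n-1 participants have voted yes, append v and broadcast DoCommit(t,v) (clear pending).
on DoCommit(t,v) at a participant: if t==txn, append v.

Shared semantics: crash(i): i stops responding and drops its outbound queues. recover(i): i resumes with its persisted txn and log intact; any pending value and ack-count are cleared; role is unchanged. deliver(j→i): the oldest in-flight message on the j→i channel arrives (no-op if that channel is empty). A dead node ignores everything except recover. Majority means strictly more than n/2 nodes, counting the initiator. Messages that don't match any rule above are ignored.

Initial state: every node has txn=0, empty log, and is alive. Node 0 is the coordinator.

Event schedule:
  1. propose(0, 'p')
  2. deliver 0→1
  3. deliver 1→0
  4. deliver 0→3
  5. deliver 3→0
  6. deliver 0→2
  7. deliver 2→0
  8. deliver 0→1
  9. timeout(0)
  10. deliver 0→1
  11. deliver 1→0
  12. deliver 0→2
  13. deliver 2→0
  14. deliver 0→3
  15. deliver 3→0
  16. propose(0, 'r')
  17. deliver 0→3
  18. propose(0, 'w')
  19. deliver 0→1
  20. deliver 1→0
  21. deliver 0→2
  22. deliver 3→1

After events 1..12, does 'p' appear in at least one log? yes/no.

yes

[1] propose(0,'p') → N0(coor t1 [-])
[2] deliver 0→1 → N1(part t1 [-])
[3] deliver 1→0 → ∅
[4] deliver 0→3 → N3(part t1 [-])
[5] deliver 3→0 → ∅
[6] deliver 0→2 → N2(part t1 [-])
[7] deliver 2→0 → N0(coor t1 [p])
[8] deliver 0→1 → N1(part t1 [p])
[9] timeout(0) → N0(coor t2 [p])
[10] deliver 0→1 → N1(part t2 [p])
[11] deliver 1→0 → ∅
[12] deliver 0→2 → N2(part t1 [p])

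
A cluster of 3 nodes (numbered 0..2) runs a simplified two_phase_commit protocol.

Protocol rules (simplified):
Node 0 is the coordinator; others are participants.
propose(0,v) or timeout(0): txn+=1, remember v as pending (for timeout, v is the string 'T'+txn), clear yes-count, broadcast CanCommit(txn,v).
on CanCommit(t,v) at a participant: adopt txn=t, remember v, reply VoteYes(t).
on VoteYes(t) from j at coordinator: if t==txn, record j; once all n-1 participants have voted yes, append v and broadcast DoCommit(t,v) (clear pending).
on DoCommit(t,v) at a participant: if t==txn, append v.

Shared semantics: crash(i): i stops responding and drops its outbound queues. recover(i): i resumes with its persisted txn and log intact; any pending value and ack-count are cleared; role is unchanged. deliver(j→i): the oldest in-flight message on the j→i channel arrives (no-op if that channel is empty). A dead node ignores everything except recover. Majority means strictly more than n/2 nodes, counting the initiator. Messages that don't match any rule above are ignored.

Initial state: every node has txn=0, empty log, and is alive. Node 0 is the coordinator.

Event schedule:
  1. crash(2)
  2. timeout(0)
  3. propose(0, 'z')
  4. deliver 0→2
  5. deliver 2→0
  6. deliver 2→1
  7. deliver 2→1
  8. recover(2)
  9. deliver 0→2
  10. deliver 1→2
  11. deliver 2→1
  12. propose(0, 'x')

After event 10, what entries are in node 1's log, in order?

empty

step 1 crash(2): 2={✗part,t=0,log=-}
step 2 timeout(0): 0={coor,t=1,log=-}
step 3 propose(0,'z'): 0={coor,t=2,log=-}
step 4 deliver 0→2: —
step 5 deliver 2→0: —
step 6 deliver 2→1: —
step 7 deliver 2→1: —
step 8 recover(2): 2={part,t=0,log=-}
step 9 deliver 0→2: 2={part,t=1,log=-}
step 10 deliver 1→2: —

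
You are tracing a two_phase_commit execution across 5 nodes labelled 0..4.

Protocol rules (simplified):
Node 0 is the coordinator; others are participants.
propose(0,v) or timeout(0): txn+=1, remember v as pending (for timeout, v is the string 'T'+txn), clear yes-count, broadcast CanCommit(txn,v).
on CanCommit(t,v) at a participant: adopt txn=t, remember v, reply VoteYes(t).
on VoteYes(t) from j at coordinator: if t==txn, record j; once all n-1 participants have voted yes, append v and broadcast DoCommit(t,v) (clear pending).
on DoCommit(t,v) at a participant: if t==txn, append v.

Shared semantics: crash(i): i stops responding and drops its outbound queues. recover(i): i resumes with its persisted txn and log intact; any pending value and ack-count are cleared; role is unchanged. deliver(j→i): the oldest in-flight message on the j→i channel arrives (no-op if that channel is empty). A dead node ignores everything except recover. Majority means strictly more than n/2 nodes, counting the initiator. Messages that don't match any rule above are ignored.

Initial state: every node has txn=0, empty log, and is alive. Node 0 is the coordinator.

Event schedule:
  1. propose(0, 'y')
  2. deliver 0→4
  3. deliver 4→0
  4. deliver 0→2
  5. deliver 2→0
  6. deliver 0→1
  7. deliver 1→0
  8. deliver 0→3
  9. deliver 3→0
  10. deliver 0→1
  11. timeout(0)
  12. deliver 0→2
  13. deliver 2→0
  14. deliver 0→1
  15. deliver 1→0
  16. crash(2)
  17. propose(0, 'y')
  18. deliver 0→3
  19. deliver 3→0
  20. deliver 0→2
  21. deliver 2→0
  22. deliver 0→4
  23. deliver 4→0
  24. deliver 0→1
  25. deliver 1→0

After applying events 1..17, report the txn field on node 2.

[1] propose(0,'y') → N0(coor t1 [-])
[2] deliver 0→4 → N4(part t1 [-])
[3] deliver 4→0 → ∅
[4] deliver 0→2 → N2(part t1 [-])
[5] deliver 2→0 → ∅
[6] deliver 0→1 → N1(part t1 [-])
[7] deliver 1→0 → ∅
[8] deliver 0→3 → N3(part t1 [-])
[9] deliver 3→0 → N0(coor t1 [y])
[10] deliver 0→1 → N1(part t1 [y])
[11] timeout(0) → N0(coor t2 [y])
[12] deliver 0→2 → N2(part t1 [y])
[13] deliver 2→0 → ∅
[14] deliver 0→1 → N1(part t2 [y])
[15] deliver 1→0 → ∅
[16] crash(2) → N2(✗part t1 [y])
[17] propose(0,'y') → N0(coor t3 [y])

1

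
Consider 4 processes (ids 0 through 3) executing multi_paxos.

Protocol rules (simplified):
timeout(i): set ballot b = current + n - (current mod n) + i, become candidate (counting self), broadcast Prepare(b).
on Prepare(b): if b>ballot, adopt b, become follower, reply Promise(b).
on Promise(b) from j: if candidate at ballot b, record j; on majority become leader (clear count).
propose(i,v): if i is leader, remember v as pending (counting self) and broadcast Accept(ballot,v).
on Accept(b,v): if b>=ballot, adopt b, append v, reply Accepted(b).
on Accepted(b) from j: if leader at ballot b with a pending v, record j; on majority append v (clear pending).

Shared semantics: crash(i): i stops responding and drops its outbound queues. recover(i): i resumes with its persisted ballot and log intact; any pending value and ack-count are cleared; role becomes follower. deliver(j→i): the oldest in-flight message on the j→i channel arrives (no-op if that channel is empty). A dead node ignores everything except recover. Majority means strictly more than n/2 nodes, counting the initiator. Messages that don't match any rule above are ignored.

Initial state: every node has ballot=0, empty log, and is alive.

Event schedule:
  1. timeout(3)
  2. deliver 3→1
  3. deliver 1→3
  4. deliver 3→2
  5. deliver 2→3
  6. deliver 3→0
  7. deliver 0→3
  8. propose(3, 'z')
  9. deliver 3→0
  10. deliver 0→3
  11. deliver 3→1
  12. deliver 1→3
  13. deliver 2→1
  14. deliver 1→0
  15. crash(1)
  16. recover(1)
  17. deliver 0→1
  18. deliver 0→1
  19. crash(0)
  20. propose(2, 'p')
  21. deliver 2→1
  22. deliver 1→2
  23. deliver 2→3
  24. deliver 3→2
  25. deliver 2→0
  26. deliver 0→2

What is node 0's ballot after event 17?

7

[1] timeout(3) → N3(cand b7 [-])
[2] deliver 3→1 → N1(foll b7 [-])
[3] deliver 1→3 → ∅
[4] deliver 3→2 → N2(foll b7 [-])
[5] deliver 2→3 → N3(lead b7 [-])
[6] deliver 3→0 → N0(foll b7 [-])
[7] deliver 0→3 → ∅
[8] propose(3,'z') → ∅
[9] deliver 3→0 → N0(foll b7 [z])
[10] deliver 0→3 → ∅
[11] deliver 3→1 → N1(foll b7 [z])
[12] deliver 1→3 → N3(lead b7 [z])
[13] deliver 2→1 → ∅
[14] deliver 1→0 → ∅
[15] crash(1) → N1(✗foll b7 [z])
[16] recover(1) → N1(foll b7 [z])
[17] deliver 0→1 → ∅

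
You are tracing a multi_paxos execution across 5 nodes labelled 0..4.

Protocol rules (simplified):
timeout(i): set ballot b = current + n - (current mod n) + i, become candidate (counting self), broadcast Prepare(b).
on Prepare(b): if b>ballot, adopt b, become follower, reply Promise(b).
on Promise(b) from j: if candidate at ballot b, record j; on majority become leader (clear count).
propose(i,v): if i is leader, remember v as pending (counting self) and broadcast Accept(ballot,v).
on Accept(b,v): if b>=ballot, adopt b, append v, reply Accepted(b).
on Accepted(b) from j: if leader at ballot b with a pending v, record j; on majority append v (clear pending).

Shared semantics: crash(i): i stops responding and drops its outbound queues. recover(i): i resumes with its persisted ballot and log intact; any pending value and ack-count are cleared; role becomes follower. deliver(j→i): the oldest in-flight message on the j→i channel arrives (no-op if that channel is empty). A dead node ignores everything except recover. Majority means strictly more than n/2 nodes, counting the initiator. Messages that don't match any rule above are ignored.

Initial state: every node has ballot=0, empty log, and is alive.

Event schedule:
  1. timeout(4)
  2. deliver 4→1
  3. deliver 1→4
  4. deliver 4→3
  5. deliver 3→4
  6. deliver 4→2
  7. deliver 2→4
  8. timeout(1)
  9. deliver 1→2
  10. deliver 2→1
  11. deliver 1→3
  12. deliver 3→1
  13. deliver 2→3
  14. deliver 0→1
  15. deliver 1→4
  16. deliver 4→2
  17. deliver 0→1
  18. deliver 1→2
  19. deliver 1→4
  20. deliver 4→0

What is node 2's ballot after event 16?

11

1. timeout(4):  <4:cand b9 ->
2. deliver 4→1:  <1:foll b9 ->
3. deliver 1→4:  nop
4. deliver 4→3:  <3:foll b9 ->
5. deliver 3→4:  <4:lead b9 ->
6. deliver 4→2:  <2:foll b9 ->
7. deliver 2→4:  nop
8. timeout(1):  <1:cand b11 ->
9. deliver 1→2:  <2:foll b11 ->
10. deliver 2→1:  nop
11. deliver 1→3:  <3:foll b11 ->
12. deliver 3→1:  <1:lead b11 ->
13. deliver 2→3:  nop
14. deliver 0→1:  nop
15. deliver 1→4:  <4:foll b11 ->
16. deliver 4→2:  nop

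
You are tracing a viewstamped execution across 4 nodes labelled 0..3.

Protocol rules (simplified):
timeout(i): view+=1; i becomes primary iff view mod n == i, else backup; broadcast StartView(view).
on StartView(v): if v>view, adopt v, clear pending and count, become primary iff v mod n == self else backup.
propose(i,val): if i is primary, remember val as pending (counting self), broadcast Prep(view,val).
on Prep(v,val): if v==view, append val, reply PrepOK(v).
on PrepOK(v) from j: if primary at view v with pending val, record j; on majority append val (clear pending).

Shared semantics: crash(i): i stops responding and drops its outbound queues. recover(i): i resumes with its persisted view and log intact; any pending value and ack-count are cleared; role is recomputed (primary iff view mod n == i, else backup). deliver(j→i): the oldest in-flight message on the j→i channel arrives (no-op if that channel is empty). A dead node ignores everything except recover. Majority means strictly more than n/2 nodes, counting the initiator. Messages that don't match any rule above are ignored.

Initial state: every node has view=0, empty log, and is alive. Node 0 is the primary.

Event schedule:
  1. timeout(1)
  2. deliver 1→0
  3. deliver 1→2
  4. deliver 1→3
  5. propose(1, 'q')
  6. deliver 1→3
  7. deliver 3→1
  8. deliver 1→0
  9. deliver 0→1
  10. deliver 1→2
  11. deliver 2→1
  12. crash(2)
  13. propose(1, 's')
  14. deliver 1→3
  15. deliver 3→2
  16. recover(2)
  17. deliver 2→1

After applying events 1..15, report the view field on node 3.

1

1. timeout(1):  <1:prim v1 ->
2. deliver 1→0:  <0:back v1 ->
3. deliver 1→2:  <2:back v1 ->
4. deliver 1→3:  <3:back v1 ->
5. propose(1,'q'):  nop
6. deliver 1→3:  <3:back v1 q>
7. deliver 3→1:  nop
8. deliver 1→0:  <0:back v1 q>
9. deliver 0→1:  <1:prim v1 q>
10. deliver 1→2:  <2:back v1 q>
11. deliver 2→1:  nop
12. crash(2):  <2:✗back v1 q>
13. propose(1,'s'):  nop
14. deliver 1→3:  <3:back v1 q,s>
15. deliver 3→2:  nop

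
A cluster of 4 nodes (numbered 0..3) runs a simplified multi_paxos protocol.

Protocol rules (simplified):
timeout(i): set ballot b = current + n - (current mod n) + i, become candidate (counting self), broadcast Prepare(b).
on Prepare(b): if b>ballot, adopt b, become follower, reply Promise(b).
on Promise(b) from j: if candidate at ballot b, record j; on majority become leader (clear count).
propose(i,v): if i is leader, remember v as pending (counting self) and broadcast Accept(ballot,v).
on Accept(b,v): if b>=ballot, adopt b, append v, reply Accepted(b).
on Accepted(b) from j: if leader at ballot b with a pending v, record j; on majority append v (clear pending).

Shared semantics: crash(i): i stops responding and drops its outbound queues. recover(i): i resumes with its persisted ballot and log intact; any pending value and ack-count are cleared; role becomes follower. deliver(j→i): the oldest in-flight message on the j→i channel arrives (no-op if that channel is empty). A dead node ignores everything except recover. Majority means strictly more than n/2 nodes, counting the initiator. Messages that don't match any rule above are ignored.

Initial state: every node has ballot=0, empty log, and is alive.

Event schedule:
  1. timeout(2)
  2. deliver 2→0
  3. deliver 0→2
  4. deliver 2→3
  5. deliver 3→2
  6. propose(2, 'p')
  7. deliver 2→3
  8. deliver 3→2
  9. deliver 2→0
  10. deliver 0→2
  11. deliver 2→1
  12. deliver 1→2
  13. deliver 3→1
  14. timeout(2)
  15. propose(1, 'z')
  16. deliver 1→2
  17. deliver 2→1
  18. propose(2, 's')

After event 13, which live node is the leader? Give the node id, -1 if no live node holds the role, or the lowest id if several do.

2

e1 timeout(2): 2[cand,b=6,-]
e2 deliver 2→0: 0[foll,b=6,-]
e3 deliver 0→2: ·
e4 deliver 2→3: 3[foll,b=6,-]
e5 deliver 3→2: 2[lead,b=6,-]
e6 propose(2,'p'): ·
e7 deliver 2→3: 3[foll,b=6,p]
e8 deliver 3→2: ·
e9 deliver 2→0: 0[foll,b=6,p]
e10 deliver 0→2: 2[lead,b=6,p]
e11 deliver 2→1: 1[foll,b=6,-]
e12 deliver 1→2: ·
e13 deliver 3→1: ·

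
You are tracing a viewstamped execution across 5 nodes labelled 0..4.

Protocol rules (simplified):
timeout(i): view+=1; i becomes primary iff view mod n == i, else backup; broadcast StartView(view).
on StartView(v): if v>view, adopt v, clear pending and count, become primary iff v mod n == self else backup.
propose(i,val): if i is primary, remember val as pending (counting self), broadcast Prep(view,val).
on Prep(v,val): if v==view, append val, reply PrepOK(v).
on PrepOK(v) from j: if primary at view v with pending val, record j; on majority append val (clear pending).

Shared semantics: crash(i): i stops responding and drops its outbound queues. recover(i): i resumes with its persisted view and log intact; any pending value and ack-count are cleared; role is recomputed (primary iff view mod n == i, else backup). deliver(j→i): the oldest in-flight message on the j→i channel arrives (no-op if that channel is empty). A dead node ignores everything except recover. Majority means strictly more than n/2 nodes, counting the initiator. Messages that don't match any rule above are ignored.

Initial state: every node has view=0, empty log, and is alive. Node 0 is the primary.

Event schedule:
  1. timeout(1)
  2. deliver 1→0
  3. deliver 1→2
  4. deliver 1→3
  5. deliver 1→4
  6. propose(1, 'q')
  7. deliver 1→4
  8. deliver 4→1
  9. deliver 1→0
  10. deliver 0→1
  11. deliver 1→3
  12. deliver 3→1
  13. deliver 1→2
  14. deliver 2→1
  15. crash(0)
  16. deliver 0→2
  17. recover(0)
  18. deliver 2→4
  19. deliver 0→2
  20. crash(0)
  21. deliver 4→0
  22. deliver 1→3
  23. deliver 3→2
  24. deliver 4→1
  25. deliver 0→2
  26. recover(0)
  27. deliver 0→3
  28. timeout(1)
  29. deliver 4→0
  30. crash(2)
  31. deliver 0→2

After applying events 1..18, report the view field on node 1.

e1 timeout(1): 1[prim,v=1,-]
e2 deliver 1→0: 0[back,v=1,-]
e3 deliver 1→2: 2[back,v=1,-]
e4 deliver 1→3: 3[back,v=1,-]
e5 deliver 1→4: 4[back,v=1,-]
e6 propose(1,'q'): ·
e7 deliver 1→4: 4[back,v=1,q]
e8 deliver 4→1: ·
e9 deliver 1→0: 0[back,v=1,q]
e10 deliver 0→1: 1[prim,v=1,q]
e11 deliver 1→3: 3[back,v=1,q]
e12 deliver 3→1: ·
e13 deliver 1→2: 2[back,v=1,q]
e14 deliver 2→1: ·
e15 crash(0): 0[✗back,v=1,q]
e16 deliver 0→2: ·
e17 recover(0): 0[back,v=1,q]
e18 deliver 2→4: ·

1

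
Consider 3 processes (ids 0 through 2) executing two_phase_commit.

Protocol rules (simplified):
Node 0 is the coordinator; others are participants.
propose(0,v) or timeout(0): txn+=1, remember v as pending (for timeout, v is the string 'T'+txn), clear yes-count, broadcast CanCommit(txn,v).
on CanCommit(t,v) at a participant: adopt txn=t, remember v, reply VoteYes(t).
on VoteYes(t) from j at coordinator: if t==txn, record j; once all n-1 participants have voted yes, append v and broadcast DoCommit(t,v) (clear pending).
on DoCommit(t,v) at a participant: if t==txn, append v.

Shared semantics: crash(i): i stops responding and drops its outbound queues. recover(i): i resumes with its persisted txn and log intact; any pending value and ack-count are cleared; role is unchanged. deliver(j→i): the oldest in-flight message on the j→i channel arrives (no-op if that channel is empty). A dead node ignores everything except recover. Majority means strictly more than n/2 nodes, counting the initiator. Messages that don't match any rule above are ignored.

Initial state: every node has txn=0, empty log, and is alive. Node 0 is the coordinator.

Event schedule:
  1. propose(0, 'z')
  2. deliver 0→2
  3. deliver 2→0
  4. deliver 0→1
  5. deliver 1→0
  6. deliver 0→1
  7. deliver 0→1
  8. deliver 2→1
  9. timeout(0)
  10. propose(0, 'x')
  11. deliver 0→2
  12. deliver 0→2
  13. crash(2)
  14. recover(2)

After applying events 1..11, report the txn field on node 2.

e1 propose(0,'z'): 0[coor,t=1,-]
e2 deliver 0→2: 2[part,t=1,-]
e3 deliver 2→0: ·
e4 deliver 0→1: 1[part,t=1,-]
e5 deliver 1→0: 0[coor,t=1,z]
e6 deliver 0→1: 1[part,t=1,z]
e7 deliver 0→1: ·
e8 deliver 2→1: ·
e9 timeout(0): 0[coor,t=2,z]
e10 propose(0,'x'): 0[coor,t=3,z]
e11 deliver 0→2: 2[part,t=1,z]

1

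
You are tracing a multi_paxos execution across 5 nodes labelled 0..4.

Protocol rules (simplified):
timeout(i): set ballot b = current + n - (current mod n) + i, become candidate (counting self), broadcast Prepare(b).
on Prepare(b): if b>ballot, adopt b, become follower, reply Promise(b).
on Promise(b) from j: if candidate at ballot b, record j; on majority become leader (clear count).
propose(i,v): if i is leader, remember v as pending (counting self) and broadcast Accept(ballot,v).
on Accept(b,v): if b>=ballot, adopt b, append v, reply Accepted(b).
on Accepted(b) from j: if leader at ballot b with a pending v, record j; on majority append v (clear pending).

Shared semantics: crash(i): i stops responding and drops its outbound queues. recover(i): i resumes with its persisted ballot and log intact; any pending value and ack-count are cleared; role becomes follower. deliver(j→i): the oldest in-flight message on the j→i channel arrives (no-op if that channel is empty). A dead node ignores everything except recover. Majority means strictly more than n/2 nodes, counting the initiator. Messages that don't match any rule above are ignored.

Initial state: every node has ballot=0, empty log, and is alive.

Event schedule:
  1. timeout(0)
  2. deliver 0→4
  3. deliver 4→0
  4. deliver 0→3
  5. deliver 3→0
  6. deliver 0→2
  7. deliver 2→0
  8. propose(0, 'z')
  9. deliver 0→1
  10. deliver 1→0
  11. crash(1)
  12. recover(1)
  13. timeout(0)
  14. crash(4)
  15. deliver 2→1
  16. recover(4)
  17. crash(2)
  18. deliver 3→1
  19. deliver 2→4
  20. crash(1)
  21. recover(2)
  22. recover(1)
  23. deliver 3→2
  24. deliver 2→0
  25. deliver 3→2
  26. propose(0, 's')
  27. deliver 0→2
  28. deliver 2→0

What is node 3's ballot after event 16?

e1 timeout(0): 0[cand,b=5,-]
e2 deliver 0→4: 4[foll,b=5,-]
e3 deliver 4→0: ·
e4 deliver 0→3: 3[foll,b=5,-]
e5 deliver 3→0: 0[lead,b=5,-]
e6 deliver 0→2: 2[foll,b=5,-]
e7 deliver 2→0: ·
e8 propose(0,'z'): ·
e9 deliver 0→1: 1[foll,b=5,-]
e10 deliver 1→0: ·
e11 crash(1): 1[✗foll,b=5,-]
e12 recover(1): 1[foll,b=5,-]
e13 timeout(0): 0[cand,b=10,-]
e14 crash(4): 4[✗foll,b=5,-]
e15 deliver 2→1: ·
e16 recover(4): 4[foll,b=5,-]

5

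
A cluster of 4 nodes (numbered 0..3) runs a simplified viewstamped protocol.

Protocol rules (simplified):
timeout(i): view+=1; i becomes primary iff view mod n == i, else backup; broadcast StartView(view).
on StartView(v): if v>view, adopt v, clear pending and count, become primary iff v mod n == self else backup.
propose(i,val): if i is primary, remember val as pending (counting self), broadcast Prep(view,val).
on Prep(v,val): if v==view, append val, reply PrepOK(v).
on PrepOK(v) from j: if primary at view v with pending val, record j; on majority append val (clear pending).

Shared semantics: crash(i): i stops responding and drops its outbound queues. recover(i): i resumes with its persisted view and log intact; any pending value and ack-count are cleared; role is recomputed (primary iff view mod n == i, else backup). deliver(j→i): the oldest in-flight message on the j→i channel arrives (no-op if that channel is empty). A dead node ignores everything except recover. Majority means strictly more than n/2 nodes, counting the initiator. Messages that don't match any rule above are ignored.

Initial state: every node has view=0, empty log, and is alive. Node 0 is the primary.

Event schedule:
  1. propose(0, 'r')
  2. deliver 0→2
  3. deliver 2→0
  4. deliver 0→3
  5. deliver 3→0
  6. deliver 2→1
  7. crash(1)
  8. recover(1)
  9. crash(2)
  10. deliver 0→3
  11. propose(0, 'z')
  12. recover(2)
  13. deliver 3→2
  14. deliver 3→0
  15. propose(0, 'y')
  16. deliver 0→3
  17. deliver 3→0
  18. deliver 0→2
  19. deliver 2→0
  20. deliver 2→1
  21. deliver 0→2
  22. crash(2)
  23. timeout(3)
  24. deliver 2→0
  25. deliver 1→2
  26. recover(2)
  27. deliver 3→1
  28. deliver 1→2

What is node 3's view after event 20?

1. propose(0,'r'):  nop
2. deliver 0→2:  <2:back v0 r>
3. deliver 2→0:  nop
4. deliver 0→3:  <3:back v0 r>
5. deliver 3→0:  <0:prim v0 r>
6. deliver 2→1:  nop
7. crash(1):  <1:✗back v0 ->
8. recover(1):  <1:back v0 ->
9. crash(2):  <2:✗back v0 r>
10. deliver 0→3:  nop
11. propose(0,'z'):  nop
12. recover(2):  <2:back v0 r>
13. deliver 3→2:  nop
14. deliver 3→0:  nop
15. propose(0,'y'):  nop
16. deliver 0→3:  <3:back v0 r,z>
17. deliver 3→0:  nop
18. deliver 0→2:  <2:back v0 r,z>
19. deliver 2→0:  <0:prim v0 r,y>
20. deliver 2→1:  nop

0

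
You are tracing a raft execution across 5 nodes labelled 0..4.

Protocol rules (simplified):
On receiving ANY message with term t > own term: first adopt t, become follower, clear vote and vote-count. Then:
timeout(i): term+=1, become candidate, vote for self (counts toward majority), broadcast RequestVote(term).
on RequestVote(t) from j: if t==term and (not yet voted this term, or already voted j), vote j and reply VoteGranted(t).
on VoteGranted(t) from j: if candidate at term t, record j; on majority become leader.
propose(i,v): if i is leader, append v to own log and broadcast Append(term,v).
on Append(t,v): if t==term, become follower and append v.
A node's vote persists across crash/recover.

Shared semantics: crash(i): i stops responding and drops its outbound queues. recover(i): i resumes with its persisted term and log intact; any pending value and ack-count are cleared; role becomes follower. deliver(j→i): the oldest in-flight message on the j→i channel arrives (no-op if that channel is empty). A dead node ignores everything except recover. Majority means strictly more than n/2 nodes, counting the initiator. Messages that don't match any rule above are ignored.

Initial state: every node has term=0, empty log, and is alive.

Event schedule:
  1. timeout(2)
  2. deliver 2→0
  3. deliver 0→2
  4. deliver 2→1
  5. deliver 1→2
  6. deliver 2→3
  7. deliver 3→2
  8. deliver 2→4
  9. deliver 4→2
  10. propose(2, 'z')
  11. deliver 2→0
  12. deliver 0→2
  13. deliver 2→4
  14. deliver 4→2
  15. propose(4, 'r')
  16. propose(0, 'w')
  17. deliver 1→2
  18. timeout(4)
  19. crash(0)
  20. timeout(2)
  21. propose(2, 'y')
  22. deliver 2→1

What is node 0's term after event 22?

1

[1] timeout(2) → N2(cand t1 [-])
[2] deliver 2→0 → N0(foll t1 [-])
[3] deliver 0→2 → ∅
[4] deliver 2→1 → N1(foll t1 [-])
[5] deliver 1→2 → N2(lead t1 [-])
[6] deliver 2→3 → N3(foll t1 [-])
[7] deliver 3→2 → ∅
[8] deliver 2→4 → N4(foll t1 [-])
[9] deliver 4→2 → ∅
[10] propose(2,'z') → N2(lead t1 [z])
[11] deliver 2→0 → N0(foll t1 [z])
[12] deliver 0→2 → ∅
[13] deliver 2→4 → N4(foll t1 [z])
[14] deliver 4→2 → ∅
[15] propose(4,'r') → ∅
[16] propose(0,'w') → ∅
[17] deliver 1→2 → ∅
[18] timeout(4) → N4(cand t2 [z])
[19] crash(0) → N0(✗foll t1 [z])
[20] timeout(2) → N2(cand t2 [z])
[21] propose(2,'y') → ∅
[22] deliver 2→1 → N1(foll t1 [z])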